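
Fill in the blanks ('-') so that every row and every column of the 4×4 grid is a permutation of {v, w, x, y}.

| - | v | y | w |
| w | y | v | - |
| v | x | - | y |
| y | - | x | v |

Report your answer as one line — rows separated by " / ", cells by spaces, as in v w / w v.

(r1,c1) = x
(r2,c4) = x
(r3,c3) = w
(r4,c2) = w

x v y w / w y v x / v x w y / y w x v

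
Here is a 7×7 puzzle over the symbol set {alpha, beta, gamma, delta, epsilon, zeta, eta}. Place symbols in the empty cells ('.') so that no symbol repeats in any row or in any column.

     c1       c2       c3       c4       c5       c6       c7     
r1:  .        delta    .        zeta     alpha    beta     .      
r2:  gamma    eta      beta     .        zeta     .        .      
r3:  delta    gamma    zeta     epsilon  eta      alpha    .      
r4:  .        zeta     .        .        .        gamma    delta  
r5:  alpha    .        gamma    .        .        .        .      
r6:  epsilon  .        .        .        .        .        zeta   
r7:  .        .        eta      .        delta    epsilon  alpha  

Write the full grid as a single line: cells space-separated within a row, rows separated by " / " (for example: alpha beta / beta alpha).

eta delta epsilon zeta alpha beta gamma / gamma eta beta alpha zeta delta epsilon / delta gamma zeta epsilon eta alpha beta / beta zeta alpha eta epsilon gamma delta / alpha epsilon gamma delta beta zeta eta / epsilon alpha delta beta gamma eta zeta / zeta beta eta gamma delta epsilon alpha

(r1,c1) = eta
(r1,c3) = epsilon
(r1,c7) = gamma
(r2,c6) = delta
(r2,c7) = epsilon
(r3,c7) = beta
(r4,c1) = beta
(r4,c3) = alpha
(r4,c4) = eta
(r4,c5) = epsilon
(r5,c5) = beta
(r5,c7) = eta
(r6,c3) = delta
(r6,c5) = gamma
(r6,c6) = eta
(r7,c1) = zeta
(r7,c2) = beta
(r7,c4) = gamma
(r2,c4) = alpha
(r5,c2) = epsilon
(r5,c4) = delta
(r5,c6) = zeta
(r6,c2) = alpha
(r6,c4) = beta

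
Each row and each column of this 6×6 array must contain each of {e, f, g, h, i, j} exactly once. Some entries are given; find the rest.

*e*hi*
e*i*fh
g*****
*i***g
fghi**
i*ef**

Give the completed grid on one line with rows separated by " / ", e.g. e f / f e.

j e g h i f / e j i g f h / g f j e h i / h i f j e g / f g h i j e / i h e f g j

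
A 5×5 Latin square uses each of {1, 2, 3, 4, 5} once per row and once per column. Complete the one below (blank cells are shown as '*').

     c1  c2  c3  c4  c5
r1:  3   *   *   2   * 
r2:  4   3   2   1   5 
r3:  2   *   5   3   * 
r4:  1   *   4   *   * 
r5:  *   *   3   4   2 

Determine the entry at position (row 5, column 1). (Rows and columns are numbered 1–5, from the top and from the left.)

(r1,c3): row 1 has {2,3}; column 3 has {2,3,4,5}, so it must be 1.
(r1,c5): row 1 has {1,2,3}; column 5 has {2,5}, so it must be 4.
(r3,c5): row 3 has {2,3,5}; column 5 has {2,4,5}, so it must be 1.
(r4,c4): row 4 has {1,4}; column 4 has {1,2,3,4}, so it must be 5.
(r4,c5): row 4 has {1,4,5}; column 5 has {1,2,4,5}, so it must be 3.
(r5,c1): row 5 has {2,3,4}; column 1 has {1,2,3,4}, so it must be 5.

5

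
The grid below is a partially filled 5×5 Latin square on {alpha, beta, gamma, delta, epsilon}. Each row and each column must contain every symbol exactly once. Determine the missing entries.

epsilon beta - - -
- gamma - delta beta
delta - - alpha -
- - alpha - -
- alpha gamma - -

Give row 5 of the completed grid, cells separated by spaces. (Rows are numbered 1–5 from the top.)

beta alpha gamma epsilon delta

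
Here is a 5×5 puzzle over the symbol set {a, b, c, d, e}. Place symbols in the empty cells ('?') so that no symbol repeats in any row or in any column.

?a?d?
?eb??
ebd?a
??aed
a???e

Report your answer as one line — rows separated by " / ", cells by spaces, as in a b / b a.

c a e d b / d e b a c / e b d c a / b c a e d / a d c b e

row 2 has {b,e}; column 5 has {a,d,e} — only c is left for (r2,c5).
row 3 has {a,b,d,e}; column 4 has {d,e} — only c is left for (r3,c4).
row 4 has {a,d,e}; column 2 has {a,b,e} — only c is left for (r4,c2).
row 5 has {a,e}; column 2 has {a,b,c,e} — only d is left for (r5,c2).
row 5 has {a,d,e}; column 3 has {a,b,d} — only c is left for (r5,c3).
row 5 has {a,c,d,e}; column 4 has {c,d,e} — only b is left for (r5,c4).
row 1 has {a,d}; column 3 has {a,b,c,d} — only e is left for (r1,c3).
row 1 has {a,d,e}; column 5 has {a,c,d,e} — only b is left for (r1,c5).
row 2 has {b,c,e}; column 1 has {a,e} — only d is left for (r2,c1).
row 2 has {b,c,d,e}; column 4 has {b,c,d,e} — only a is left for (r2,c4).
row 4 has {a,c,d,e}; column 1 has {a,d,e} — only b is left for (r4,c1).
row 1 has {a,b,d,e}; column 1 has {a,b,d,e} — only c is left for (r1,c1).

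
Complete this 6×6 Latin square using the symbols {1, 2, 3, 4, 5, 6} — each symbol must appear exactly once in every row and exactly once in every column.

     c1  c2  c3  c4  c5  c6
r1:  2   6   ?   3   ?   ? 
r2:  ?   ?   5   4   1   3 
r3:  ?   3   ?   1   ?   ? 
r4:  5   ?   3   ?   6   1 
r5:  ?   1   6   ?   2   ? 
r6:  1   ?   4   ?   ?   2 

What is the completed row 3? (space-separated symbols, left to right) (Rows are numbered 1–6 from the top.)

4 3 2 1 5 6

(r1,c3) = 1
(r2,c1) = 6
(r2,c2) = 2
(r3,c1) = 4
(r3,c3) = 2
(r3,c5) = 5
(r3,c6) = 6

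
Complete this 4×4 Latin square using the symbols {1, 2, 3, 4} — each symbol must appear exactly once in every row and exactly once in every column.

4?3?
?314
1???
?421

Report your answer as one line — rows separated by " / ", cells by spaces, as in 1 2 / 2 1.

4 1 3 2 / 2 3 1 4 / 1 2 4 3 / 3 4 2 1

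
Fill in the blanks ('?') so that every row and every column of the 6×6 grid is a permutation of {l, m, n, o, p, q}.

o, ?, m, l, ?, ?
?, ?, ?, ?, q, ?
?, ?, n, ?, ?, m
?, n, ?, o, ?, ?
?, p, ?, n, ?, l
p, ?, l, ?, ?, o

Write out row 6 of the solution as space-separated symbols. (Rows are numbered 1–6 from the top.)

p m l q n o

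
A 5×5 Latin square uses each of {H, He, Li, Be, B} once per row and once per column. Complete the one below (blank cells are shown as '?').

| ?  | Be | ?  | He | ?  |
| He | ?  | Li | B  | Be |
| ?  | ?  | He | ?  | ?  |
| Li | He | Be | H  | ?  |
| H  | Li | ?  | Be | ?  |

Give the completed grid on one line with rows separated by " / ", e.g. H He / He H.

B Be H He Li / He H Li B Be / Be B He Li H / Li He Be H B / H Li B Be He

(r1,c1) = B
(r1,c3) = H
(r1,c5) = Li
(r2,c2) = H
(r3,c1) = Be
(r3,c2) = B
(r3,c4) = Li
(r3,c5) = H
(r4,c5) = B
(r5,c3) = B
(r5,c5) = He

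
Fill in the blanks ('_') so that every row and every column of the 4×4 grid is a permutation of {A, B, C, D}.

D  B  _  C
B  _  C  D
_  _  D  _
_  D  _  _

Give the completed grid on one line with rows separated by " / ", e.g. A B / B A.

D B A C / B A C D / A C D B / C D B A

row 1 has {B,C,D}; column 3 has {C,D} — only A is left for (r1,c3).
row 2 has {B,C,D}; column 2 has {B,D} — only A is left for (r2,c2).
row 3 has {D}; column 2 has {A,B,D} — only C is left for (r3,c2).
row 4 has {D}; column 3 has {A,C,D} — only B is left for (r4,c3).
row 4 has {B,D}; column 4 has {C,D} — only A is left for (r4,c4).
row 3 has {C,D}; column 1 has {B,D} — only A is left for (r3,c1).
row 3 has {A,C,D}; column 4 has {A,C,D} — only B is left for (r3,c4).
row 4 has {A,B,D}; column 1 has {A,B,D} — only C is left for (r4,c1).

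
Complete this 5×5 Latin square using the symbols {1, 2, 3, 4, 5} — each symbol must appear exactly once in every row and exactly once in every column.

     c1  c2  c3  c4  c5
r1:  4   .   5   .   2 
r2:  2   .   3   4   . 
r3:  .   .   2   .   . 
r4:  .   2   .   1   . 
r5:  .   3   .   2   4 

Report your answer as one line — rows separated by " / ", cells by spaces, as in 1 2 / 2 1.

4 1 5 3 2 / 2 5 3 4 1 / 1 4 2 5 3 / 3 2 4 1 5 / 5 3 1 2 4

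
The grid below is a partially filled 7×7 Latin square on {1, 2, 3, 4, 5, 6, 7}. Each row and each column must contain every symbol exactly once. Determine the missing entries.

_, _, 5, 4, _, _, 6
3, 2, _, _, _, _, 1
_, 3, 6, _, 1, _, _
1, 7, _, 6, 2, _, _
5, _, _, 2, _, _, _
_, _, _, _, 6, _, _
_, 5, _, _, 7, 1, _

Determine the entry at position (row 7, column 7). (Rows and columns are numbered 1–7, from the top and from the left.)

(r1,c2) = 1
(r1,c5) = 3
(r5,c5) = 4
(r6,c2) = 4
(r7,c4) = 3
(r2,c5) = 5
(r5,c2) = 6
(r2,c4) = 7
(r3,c4) = 5
(r6,c4) = 1
(r2,c3) = 4
(r2,c6) = 6
(r4,c3) = 3
(r7,c3) = 2
(r7,c7) = 4

4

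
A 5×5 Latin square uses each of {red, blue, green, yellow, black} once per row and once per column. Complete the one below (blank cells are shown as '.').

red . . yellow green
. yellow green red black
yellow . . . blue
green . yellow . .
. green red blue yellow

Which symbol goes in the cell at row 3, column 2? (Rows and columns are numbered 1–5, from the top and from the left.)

red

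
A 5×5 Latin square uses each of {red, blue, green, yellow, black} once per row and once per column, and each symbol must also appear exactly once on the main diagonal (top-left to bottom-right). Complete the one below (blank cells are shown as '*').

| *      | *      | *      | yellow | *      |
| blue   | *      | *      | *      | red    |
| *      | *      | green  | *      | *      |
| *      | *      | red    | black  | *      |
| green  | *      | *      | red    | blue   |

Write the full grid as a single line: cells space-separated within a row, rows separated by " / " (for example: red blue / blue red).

red green blue yellow black / blue yellow black green red / black red green blue yellow / yellow blue red black green / green black yellow red blue

Cell (r1,c1): row 1 has {yellow}; column 1 has {blue,green}; the diagonal has {blue,green,black} → red.
Cell (r2,c2): row 2 has {red,blue}; column 2 is empty so far; the diagonal has {red,blue,green,black} → yellow.
Cell (r2,c3): row 2 has {red,blue,yellow}; column 3 has {red,green} → black.
Cell (r2,c4): row 2 has {red,blue,yellow,black}; column 4 has {red,yellow,black} → green.
Cell (r3,c4): row 3 has {green}; column 4 has {red,green,yellow,black} → blue.
Cell (r4,c1): row 4 has {red,black}; column 1 has {red,blue,green} → yellow.
Cell (r4,c5): row 4 has {red,yellow,black}; column 5 has {red,blue} → green.
Cell (r5,c2): row 5 has {red,blue,green}; column 2 has {yellow} → black.
Cell (r5,c3): row 5 has {red,blue,green,black}; column 3 has {red,green,black} → yellow.
Cell (r1,c3): row 1 has {red,yellow}; column 3 has {red,green,yellow,black} → blue.
Cell (r1,c5): row 1 has {red,blue,yellow}; column 5 has {red,blue,green} → black.
Cell (r3,c1): row 3 has {blue,green}; column 1 has {red,blue,green,yellow} → black.
Cell (r3,c2): row 3 has {blue,green,black}; column 2 has {yellow,black} → red.
Cell (r3,c5): row 3 has {red,blue,green,black}; column 5 has {red,blue,green,black} → yellow.
Cell (r4,c2): row 4 has {red,green,yellow,black}; column 2 has {red,yellow,black} → blue.
Cell (r1,c2): row 1 has {red,blue,yellow,black}; column 2 has {red,blue,yellow,black} → green.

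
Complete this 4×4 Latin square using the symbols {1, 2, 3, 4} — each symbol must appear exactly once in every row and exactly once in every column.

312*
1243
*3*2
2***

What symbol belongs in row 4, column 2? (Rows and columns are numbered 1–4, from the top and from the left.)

4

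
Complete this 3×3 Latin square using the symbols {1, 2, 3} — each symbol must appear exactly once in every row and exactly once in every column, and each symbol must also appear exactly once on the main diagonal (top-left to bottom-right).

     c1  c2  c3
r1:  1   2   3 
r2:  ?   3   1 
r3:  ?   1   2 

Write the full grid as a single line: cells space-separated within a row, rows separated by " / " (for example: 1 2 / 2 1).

1 2 3 / 2 3 1 / 3 1 2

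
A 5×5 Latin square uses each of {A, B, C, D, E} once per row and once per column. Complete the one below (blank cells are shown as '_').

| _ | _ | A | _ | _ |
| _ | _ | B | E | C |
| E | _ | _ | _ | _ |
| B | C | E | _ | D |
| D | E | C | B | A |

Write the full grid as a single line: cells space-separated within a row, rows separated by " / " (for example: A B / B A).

C B A D E / A D B E C / E A D C B / B C E A D / D E C B A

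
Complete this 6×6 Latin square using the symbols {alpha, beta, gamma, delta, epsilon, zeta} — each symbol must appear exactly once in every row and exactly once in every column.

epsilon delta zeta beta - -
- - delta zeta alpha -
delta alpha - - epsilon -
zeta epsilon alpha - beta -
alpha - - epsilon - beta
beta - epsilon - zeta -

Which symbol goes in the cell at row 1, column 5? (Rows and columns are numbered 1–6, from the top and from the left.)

gamma

row 1 has {beta,delta,epsilon,zeta}; column 5 has {alpha,beta,epsilon,zeta} — only gamma is left for (r1,c5).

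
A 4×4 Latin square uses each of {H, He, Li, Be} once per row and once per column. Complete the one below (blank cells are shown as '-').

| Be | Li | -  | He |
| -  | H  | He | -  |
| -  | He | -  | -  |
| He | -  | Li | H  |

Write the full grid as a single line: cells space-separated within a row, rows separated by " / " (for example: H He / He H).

Be Li H He / Li H He Be / H He Be Li / He Be Li H

Cell (r1,c3): row 1 has {He,Li,Be}; column 3 has {He,Li} → H.
Cell (r2,c1): row 2 has {H,He}; column 1 has {He,Be} → Li.
Cell (r2,c4): row 2 has {H,He,Li}; column 4 has {H,He} → Be.
Cell (r3,c1): row 3 has {He}; column 1 has {He,Li,Be} → H.
Cell (r3,c3): row 3 has {H,He}; column 3 has {H,He,Li} → Be.
Cell (r3,c4): row 3 has {H,He,Be}; column 4 has {H,He,Be} → Li.
Cell (r4,c2): row 4 has {H,He,Li}; column 2 has {H,He,Li} → Be.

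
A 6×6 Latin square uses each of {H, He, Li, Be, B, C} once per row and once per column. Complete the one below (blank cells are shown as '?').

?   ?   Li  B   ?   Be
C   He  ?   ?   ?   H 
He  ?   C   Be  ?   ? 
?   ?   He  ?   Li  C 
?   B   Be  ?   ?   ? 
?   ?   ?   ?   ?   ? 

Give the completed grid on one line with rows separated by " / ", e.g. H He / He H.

H C Li B He Be / C He B Li Be H / He H C Be B Li / B Be He H Li C / Li B Be C H He / Be Li H He C B

Cell (r1,c1): row 1 has {Li,Be,B}; column 1 has {He,C} → H.
Cell (r1,c2): row 1 has {H,Li,Be,B}; column 2 has {He,B} → C.
Cell (r1,c5): row 1 has {H,Li,Be,B,C}; column 5 has {Li} → He.
Cell (r2,c3): row 2 has {H,He,C}; column 3 has {He,Li,Be,C} → B.
Cell (r2,c4): row 2 has {H,He,B,C}; column 4 has {Be,B} → Li.
Cell (r2,c5): row 2 has {H,He,Li,B,C}; column 5 has {He,Li} → Be.
Cell (r4,c4): row 4 has {He,Li,C}; column 4 has {Li,Be,B} → H.
Cell (r5,c1): row 5 has {Be,B}; column 1 has {H,He,C} → Li.
Cell (r5,c6): row 5 has {Li,Be,B}; column 6 has {H,Be,C} → He.
Cell (r6,c3): row 6 is empty so far; column 3 has {He,Li,Be,B,C} → H.
Cell (r4,c2): row 4 has {H,He,Li,C}; column 2 has {He,B,C} → Be.
Cell (r5,c4): row 5 has {He,Li,Be,B}; column 4 has {H,Li,Be,B} → C.
Cell (r5,c5): row 5 has {He,Li,Be,B,C}; column 5 has {He,Li,Be} → H.
Cell (r6,c2): row 6 has {H}; column 2 has {He,Be,B,C} → Li.
Cell (r6,c4): row 6 has {H,Li}; column 4 has {H,Li,Be,B,C} → He.
Cell (r6,c6): row 6 has {H,He,Li}; column 6 has {H,He,Be,C} → B.
Cell (r3,c2): row 3 has {He,Be,C}; column 2 has {He,Li,Be,B,C} → H.
Cell (r3,c5): row 3 has {H,He,Be,C}; column 5 has {H,He,Li,Be} → B.
Cell (r3,c6): row 3 has {H,He,Be,B,C}; column 6 has {H,He,Be,B,C} → Li.
Cell (r4,c1): row 4 has {H,He,Li,Be,C}; column 1 has {H,He,Li,C} → B.
Cell (r6,c1): row 6 has {H,He,Li,B}; column 1 has {H,He,Li,B,C} → Be.
Cell (r6,c5): row 6 has {H,He,Li,Be,B}; column 5 has {H,He,Li,Be,B} → C.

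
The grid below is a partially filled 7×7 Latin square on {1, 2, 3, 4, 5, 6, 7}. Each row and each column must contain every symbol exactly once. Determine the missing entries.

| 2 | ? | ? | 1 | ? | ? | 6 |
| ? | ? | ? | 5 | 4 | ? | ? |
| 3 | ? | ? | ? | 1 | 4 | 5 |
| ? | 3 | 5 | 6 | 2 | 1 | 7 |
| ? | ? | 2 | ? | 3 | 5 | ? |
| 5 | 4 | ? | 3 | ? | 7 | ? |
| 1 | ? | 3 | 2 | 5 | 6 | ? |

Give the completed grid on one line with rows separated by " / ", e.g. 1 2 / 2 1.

2 5 4 1 7 3 6 / 6 1 7 5 4 2 3 / 3 2 6 7 1 4 5 / 4 3 5 6 2 1 7 / 7 6 2 4 3 5 1 / 5 4 1 3 6 7 2 / 1 7 3 2 5 6 4

row 1 has {1,2,6}; column 5 has {1,2,3,4,5} — only 7 is left for (r1,c5).
row 1 has {1,2,6,7}; column 6 has {1,4,5,6,7} — only 3 is left for (r1,c6).
row 2 has {4,5}; column 6 has {1,3,4,5,6,7} — only 2 is left for (r2,c6).
row 3 has {1,3,4,5}; column 4 has {1,2,3,5,6} — only 7 is left for (r3,c4).
row 4 has {1,2,3,5,6,7}; column 1 has {1,2,3,5} — only 4 is left for (r4,c1).
row 5 has {2,3,5}; column 4 has {1,2,3,5,6,7} — only 4 is left for (r5,c4).
row 5 has {2,3,4,5}; column 7 has {5,6,7} — only 1 is left for (r5,c7).
row 6 has {3,4,5,7}; column 5 has {1,2,3,4,5,7} — only 6 is left for (r6,c5).
row 6 has {3,4,5,6,7}; column 7 has {1,5,6,7} — only 2 is left for (r6,c7).
row 7 has {1,2,3,5,6}; column 2 has {3,4} — only 7 is left for (r7,c2).
row 7 has {1,2,3,5,6,7}; column 7 has {1,2,5,6,7} — only 4 is left for (r7,c7).
row 1 has {1,2,3,6,7}; column 2 has {3,4,7} — only 5 is left for (r1,c2).
row 1 has {1,2,3,5,6,7}; column 3 has {2,3,5} — only 4 is left for (r1,c3).
row 2 has {2,4,5}; column 7 has {1,2,4,5,6,7} — only 3 is left for (r2,c7).
row 3 has {1,3,4,5,7}; column 3 has {2,3,4,5} — only 6 is left for (r3,c3).
row 5 has {1,2,3,4,5}; column 2 has {3,4,5,7} — only 6 is left for (r5,c2).
row 6 has {2,3,4,5,6,7}; column 3 has {2,3,4,5,6} — only 1 is left for (r6,c3).
row 2 has {2,3,4,5}; column 2 has {3,4,5,6,7} — only 1 is left for (r2,c2).
row 2 has {1,2,3,4,5}; column 3 has {1,2,3,4,5,6} — only 7 is left for (r2,c3).
row 3 has {1,3,4,5,6,7}; column 2 has {1,3,4,5,6,7} — only 2 is left for (r3,c2).
row 5 has {1,2,3,4,5,6}; column 1 has {1,2,3,4,5} — only 7 is left for (r5,c1).
row 2 has {1,2,3,4,5,7}; column 1 has {1,2,3,4,5,7} — only 6 is left for (r2,c1).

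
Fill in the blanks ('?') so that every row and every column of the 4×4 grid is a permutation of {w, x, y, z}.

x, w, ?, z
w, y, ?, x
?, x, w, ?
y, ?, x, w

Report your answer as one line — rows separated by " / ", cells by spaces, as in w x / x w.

x w y z / w y z x / z x w y / y z x w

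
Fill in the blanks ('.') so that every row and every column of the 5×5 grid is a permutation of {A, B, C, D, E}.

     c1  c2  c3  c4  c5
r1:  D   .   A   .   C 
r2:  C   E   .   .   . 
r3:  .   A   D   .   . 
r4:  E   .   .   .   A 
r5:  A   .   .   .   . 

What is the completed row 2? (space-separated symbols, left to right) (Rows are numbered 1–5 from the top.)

(r1,c2) = B
(r1,c4) = E
(r2,c3) = B
(r2,c5) = D
(r3,c1) = B
(r3,c4) = C
(r3,c5) = E
(r4,c3) = C
(r5,c3) = E
(r5,c5) = B
(r2,c4) = A

C E B A D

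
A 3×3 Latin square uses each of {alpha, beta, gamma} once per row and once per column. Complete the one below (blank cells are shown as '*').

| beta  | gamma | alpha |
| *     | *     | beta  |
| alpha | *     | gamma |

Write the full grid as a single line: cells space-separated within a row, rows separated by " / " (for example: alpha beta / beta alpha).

Cell (r2,c1): row 2 has {beta}; column 1 has {alpha,beta} → gamma.
Cell (r2,c2): row 2 has {beta,gamma}; column 2 has {gamma} → alpha.
Cell (r3,c2): row 3 has {alpha,gamma}; column 2 has {alpha,gamma} → beta.

beta gamma alpha / gamma alpha beta / alpha beta gamma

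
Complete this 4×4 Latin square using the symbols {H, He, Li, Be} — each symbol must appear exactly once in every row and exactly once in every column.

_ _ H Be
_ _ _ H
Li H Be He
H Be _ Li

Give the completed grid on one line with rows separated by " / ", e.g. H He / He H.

(r1,c1) = He
(r1,c2) = Li
(r2,c1) = Be
(r2,c2) = He
(r2,c3) = Li
(r4,c3) = He

He Li H Be / Be He Li H / Li H Be He / H Be He Li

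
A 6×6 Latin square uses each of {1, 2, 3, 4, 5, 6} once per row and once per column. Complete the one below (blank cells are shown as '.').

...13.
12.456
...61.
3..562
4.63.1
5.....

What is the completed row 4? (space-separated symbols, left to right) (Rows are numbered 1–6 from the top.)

3 1 4 5 6 2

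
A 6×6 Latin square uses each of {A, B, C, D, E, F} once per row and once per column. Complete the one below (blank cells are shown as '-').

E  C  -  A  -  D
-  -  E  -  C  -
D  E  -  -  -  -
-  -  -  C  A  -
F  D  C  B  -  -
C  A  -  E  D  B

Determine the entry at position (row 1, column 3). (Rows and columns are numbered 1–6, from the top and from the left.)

B

(r3,c4) = F
(r3,c5) = B
(r4,c1) = B
(r4,c2) = F
(r4,c3) = D
(r4,c6) = E
(r5,c5) = E
(r5,c6) = A
(r6,c3) = F
(r1,c3) = B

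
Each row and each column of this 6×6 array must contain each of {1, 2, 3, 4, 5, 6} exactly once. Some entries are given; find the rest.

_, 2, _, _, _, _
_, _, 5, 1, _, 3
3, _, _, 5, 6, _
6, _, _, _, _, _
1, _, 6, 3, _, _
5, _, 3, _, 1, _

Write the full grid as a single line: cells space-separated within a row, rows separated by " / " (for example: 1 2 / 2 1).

4 2 1 6 3 5 / 2 6 5 1 4 3 / 3 1 4 5 6 2 / 6 3 2 4 5 1 / 1 5 6 3 2 4 / 5 4 3 2 1 6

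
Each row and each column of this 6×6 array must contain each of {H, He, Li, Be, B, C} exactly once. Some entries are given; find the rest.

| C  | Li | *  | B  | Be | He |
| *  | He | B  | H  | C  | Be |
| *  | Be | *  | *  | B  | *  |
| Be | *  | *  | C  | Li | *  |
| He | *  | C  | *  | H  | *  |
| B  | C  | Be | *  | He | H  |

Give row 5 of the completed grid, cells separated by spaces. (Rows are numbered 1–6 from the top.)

He B C Be H Li

(r1,c3) = H
(r2,c1) = Li
(r3,c1) = H
(r4,c3) = He
(r4,c6) = B
(r5,c2) = B
(r5,c6) = Li
(r6,c4) = Li
(r3,c3) = Li
(r3,c4) = He
(r3,c6) = C
(r4,c2) = H
(r5,c4) = Be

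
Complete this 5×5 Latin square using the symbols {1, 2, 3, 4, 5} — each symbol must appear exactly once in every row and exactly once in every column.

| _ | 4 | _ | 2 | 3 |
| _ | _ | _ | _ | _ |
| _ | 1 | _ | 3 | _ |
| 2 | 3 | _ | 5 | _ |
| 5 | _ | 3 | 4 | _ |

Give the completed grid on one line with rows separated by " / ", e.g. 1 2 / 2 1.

(r1,c1): row 1 has {2,3,4}; column 1 has {2,5}, so it must be 1.
(r1,c3): row 1 has {1,2,3,4}; column 3 has {3}, so it must be 5.
(r2,c4): row 2 is empty so far; column 4 has {2,3,4,5}, so it must be 1.
(r3,c1): row 3 has {1,3}; column 1 has {1,2,5}, so it must be 4.
(r3,c3): row 3 has {1,3,4}; column 3 has {3,5}, so it must be 2.
(r3,c5): row 3 has {1,2,3,4}; column 5 has {3}, so it must be 5.
(r5,c2): row 5 has {3,4,5}; column 2 has {1,3,4}, so it must be 2.
(r5,c5): row 5 has {2,3,4,5}; column 5 has {3,5}, so it must be 1.
(r2,c1): row 2 has {1}; column 1 has {1,2,4,5}, so it must be 3.
(r2,c2): row 2 has {1,3}; column 2 has {1,2,3,4}, so it must be 5.
(r2,c3): row 2 has {1,3,5}; column 3 has {2,3,5}, so it must be 4.
(r2,c5): row 2 has {1,3,4,5}; column 5 has {1,3,5}, so it must be 2.
(r4,c3): row 4 has {2,3,5}; column 3 has {2,3,4,5}, so it must be 1.
(r4,c5): row 4 has {1,2,3,5}; column 5 has {1,2,3,5}, so it must be 4.

1 4 5 2 3 / 3 5 4 1 2 / 4 1 2 3 5 / 2 3 1 5 4 / 5 2 3 4 1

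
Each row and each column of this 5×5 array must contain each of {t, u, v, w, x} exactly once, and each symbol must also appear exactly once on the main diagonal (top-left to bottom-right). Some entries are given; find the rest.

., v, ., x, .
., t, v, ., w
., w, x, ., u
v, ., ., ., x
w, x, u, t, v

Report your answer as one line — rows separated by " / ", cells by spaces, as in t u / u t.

Cell (r1,c1): row 1 has {v,x}; column 1 has {v,w}; the diagonal has {t,v,x} → u.
Cell (r1,c5): row 1 has {u,v,x}; column 5 has {u,v,w,x} → t.
Cell (r2,c1): row 2 has {t,v,w}; column 1 has {u,v,w} → x.
Cell (r2,c4): row 2 has {t,v,w,x}; column 4 has {t,x} → u.
Cell (r3,c1): row 3 has {u,w,x}; column 1 has {u,v,w,x} → t.
Cell (r3,c4): row 3 has {t,u,w,x}; column 4 has {t,u,x} → v.
Cell (r4,c2): row 4 has {v,x}; column 2 has {t,v,w,x} → u.
Cell (r4,c4): row 4 has {u,v,x}; column 4 has {t,u,v,x}; the diagonal has {t,u,v,x} → w.
Cell (r1,c3): row 1 has {t,u,v,x}; column 3 has {u,v,x} → w.
Cell (r4,c3): row 4 has {u,v,w,x}; column 3 has {u,v,w,x} → t.

u v w x t / x t v u w / t w x v u / v u t w x / w x u t v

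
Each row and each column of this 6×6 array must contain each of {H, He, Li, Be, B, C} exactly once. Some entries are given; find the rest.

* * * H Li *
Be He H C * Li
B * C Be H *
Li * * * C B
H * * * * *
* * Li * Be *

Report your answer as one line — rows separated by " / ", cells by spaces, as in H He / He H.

(r2,c5) = B
(r3,c2) = Li
(r3,c6) = He
(r4,c4) = He
(r5,c5) = He
(r6,c4) = B
(r4,c3) = Be
(r5,c3) = B
(r5,c4) = Li
(r1,c3) = He
(r4,c2) = H
(r6,c2) = C
(r6,c6) = H
(r1,c1) = C
(r1,c6) = Be
(r5,c2) = Be
(r5,c6) = C
(r6,c1) = He
(r1,c2) = B

C B He H Li Be / Be He H C B Li / B Li C Be H He / Li H Be He C B / H Be B Li He C / He C Li B Be H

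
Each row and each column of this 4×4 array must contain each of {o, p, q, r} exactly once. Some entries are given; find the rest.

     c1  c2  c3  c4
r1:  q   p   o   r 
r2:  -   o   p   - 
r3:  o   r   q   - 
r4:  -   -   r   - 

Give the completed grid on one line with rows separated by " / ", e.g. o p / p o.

q p o r / r o p q / o r q p / p q r o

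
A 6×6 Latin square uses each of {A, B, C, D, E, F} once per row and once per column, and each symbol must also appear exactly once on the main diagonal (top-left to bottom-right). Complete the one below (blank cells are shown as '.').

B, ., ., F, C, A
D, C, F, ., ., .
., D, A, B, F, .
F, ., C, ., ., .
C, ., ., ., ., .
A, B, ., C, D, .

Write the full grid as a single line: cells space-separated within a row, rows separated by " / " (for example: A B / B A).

B E D F C A / D C F E A B / E D A B F C / F A C D B E / C F B A E D / A B E C D F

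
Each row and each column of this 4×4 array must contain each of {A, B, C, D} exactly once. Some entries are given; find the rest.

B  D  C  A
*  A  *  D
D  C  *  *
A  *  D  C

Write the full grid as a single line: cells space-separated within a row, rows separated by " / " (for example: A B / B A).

(r2,c1) = C
(r2,c3) = B
(r3,c3) = A
(r3,c4) = B
(r4,c2) = B

B D C A / C A B D / D C A B / A B D C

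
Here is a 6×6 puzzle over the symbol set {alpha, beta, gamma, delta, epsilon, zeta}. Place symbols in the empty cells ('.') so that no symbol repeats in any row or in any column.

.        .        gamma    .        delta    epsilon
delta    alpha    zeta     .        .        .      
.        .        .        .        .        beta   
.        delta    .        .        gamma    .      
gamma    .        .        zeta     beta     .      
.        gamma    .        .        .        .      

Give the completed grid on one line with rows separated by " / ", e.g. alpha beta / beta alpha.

zeta beta gamma alpha delta epsilon / delta alpha zeta beta epsilon gamma / epsilon zeta delta gamma alpha beta / alpha delta beta epsilon gamma zeta / gamma epsilon alpha zeta beta delta / beta gamma epsilon delta zeta alpha

(r2,c5) = epsilon
(r2,c6) = gamma
(r5,c2) = epsilon
(r2,c4) = beta
(r3,c2) = zeta
(r3,c5) = alpha
(r6,c5) = zeta
(r1,c2) = beta
(r1,c4) = alpha
(r3,c1) = epsilon
(r3,c3) = delta
(r3,c4) = gamma
(r4,c4) = epsilon
(r5,c3) = alpha
(r5,c6) = delta
(r6,c4) = delta
(r6,c6) = alpha
(r1,c1) = zeta
(r4,c3) = beta
(r4,c6) = zeta
(r6,c1) = beta
(r6,c3) = epsilon
(r4,c1) = alpha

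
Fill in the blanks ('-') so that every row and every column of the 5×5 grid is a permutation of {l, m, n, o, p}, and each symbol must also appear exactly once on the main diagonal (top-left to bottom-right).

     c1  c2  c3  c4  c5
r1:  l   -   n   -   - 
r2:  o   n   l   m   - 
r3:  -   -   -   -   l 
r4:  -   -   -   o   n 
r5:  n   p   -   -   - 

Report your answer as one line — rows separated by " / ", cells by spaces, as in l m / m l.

l m n p o / o n l m p / m o p n l / p l m o n / n p o l m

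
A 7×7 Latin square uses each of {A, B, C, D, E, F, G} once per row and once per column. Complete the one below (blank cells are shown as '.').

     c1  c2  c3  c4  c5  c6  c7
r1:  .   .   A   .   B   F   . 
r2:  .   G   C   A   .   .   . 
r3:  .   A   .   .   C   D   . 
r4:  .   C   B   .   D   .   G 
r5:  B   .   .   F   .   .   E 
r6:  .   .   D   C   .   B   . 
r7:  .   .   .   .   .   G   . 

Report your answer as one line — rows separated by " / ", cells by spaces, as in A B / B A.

C E A G B F D / D G C A F E B / G A E B C D F / F C B E D A G / B D G F A C E / E F D C G B A / A B F D E G C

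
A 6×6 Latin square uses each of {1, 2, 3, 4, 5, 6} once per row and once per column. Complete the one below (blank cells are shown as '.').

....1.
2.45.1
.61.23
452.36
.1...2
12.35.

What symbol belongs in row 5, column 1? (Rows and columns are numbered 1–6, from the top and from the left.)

3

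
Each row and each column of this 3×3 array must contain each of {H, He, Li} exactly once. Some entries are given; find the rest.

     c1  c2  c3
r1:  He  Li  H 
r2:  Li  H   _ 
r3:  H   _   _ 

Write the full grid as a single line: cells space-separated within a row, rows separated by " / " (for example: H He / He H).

row 2 has {H,Li}; column 3 has {H} — only He is left for (r2,c3).
row 3 has {H}; column 2 has {H,Li} — only He is left for (r3,c2).
row 3 has {H,He}; column 3 has {H,He} — only Li is left for (r3,c3).

He Li H / Li H He / H He Li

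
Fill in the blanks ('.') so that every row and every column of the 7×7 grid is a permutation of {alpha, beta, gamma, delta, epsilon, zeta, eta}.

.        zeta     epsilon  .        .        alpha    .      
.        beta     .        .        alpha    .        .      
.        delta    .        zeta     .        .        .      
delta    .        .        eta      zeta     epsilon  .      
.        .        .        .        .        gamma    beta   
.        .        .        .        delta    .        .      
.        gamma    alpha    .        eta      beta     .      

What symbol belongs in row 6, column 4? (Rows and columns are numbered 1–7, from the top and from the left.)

gamma

row 3 has {delta,zeta}; column 6 has {alpha,beta,gamma,epsilon} — only eta is left for (r3,c6).
row 4 has {delta,epsilon,zeta,eta}; column 2 has {beta,gamma,delta,zeta} — only alpha is left for (r4,c2).
row 4 has {alpha,delta,epsilon,zeta,eta}; column 7 has {beta} — only gamma is left for (r4,c7).
row 5 has {beta,gamma}; column 5 has {alpha,delta,zeta,eta} — only epsilon is left for (r5,c5).
row 6 has {delta}; column 6 has {alpha,beta,gamma,epsilon,eta} — only zeta is left for (r6,c6).
row 2 has {alpha,beta}; column 6 has {alpha,beta,gamma,epsilon,zeta,eta} — only delta is left for (r2,c6).
row 4 has {alpha,gamma,delta,epsilon,zeta,eta}; column 3 has {alpha,epsilon} — only beta is left for (r4,c3).
row 5 has {beta,gamma,epsilon}; column 2 has {alpha,beta,gamma,delta,zeta} — only eta is left for (r5,c2).
row 6 has {delta,zeta}; column 2 has {alpha,beta,gamma,delta,zeta,eta} — only epsilon is left for (r6,c2).
row 3 has {delta,zeta,eta}; column 3 has {alpha,beta,epsilon} — only gamma is left for (r3,c3).
row 3 has {gamma,delta,zeta,eta}; column 5 has {alpha,delta,epsilon,zeta,eta} — only beta is left for (r3,c5).
row 6 has {delta,epsilon,zeta}; column 3 has {alpha,beta,gamma,epsilon} — only eta is left for (r6,c3).
row 6 has {delta,epsilon,zeta,eta}; column 7 has {beta,gamma} — only alpha is left for (r6,c7).
row 1 has {alpha,epsilon,zeta}; column 5 has {alpha,beta,delta,epsilon,zeta,eta} — only gamma is left for (r1,c5).
row 2 has {alpha,beta,delta}; column 3 has {alpha,beta,gamma,epsilon,eta} — only zeta is left for (r2,c3).
row 3 has {beta,gamma,delta,zeta,eta}; column 7 has {alpha,beta,gamma} — only epsilon is left for (r3,c7).
row 5 has {beta,gamma,epsilon,eta}; column 3 has {alpha,beta,gamma,epsilon,zeta,eta} — only delta is left for (r5,c3).
row 5 has {beta,gamma,delta,epsilon,eta}; column 4 has {zeta,eta} — only alpha is left for (r5,c4).
row 2 has {alpha,beta,delta,zeta}; column 7 has {alpha,beta,gamma,epsilon} — only eta is left for (r2,c7).
row 3 has {beta,gamma,delta,epsilon,zeta,eta}; column 1 has {delta} — only alpha is left for (r3,c1).
row 5 has {alpha,beta,gamma,delta,epsilon,eta}; column 1 has {alpha,delta} — only zeta is left for (r5,c1).
row 7 has {alpha,beta,gamma,eta}; column 1 has {alpha,delta,zeta} — only epsilon is left for (r7,c1).
row 7 has {alpha,beta,gamma,epsilon,eta}; column 4 has {alpha,zeta,eta} — only delta is left for (r7,c4).
row 7 has {alpha,beta,gamma,delta,epsilon,eta}; column 7 has {alpha,beta,gamma,epsilon,eta} — only zeta is left for (r7,c7).
row 1 has {alpha,gamma,epsilon,zeta}; column 4 has {alpha,delta,zeta,eta} — only beta is left for (r1,c4).
row 1 has {alpha,beta,gamma,epsilon,zeta}; column 7 has {alpha,beta,gamma,epsilon,zeta,eta} — only delta is left for (r1,c7).
row 2 has {alpha,beta,delta,zeta,eta}; column 1 has {alpha,delta,epsilon,zeta} — only gamma is left for (r2,c1).
row 2 has {alpha,beta,gamma,delta,zeta,eta}; column 4 has {alpha,beta,delta,zeta,eta} — only epsilon is left for (r2,c4).
row 6 has {alpha,delta,epsilon,zeta,eta}; column 1 has {alpha,gamma,delta,epsilon,zeta} — only beta is left for (r6,c1).
row 6 has {alpha,beta,delta,epsilon,zeta,eta}; column 4 has {alpha,beta,delta,epsilon,zeta,eta} — only gamma is left for (r6,c4).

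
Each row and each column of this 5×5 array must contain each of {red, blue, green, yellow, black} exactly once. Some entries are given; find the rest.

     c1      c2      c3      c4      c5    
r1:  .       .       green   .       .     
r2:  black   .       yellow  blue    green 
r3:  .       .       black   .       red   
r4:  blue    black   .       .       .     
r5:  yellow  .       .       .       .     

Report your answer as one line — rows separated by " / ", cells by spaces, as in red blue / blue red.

red yellow green black blue / black red yellow blue green / green blue black yellow red / blue black red green yellow / yellow green blue red black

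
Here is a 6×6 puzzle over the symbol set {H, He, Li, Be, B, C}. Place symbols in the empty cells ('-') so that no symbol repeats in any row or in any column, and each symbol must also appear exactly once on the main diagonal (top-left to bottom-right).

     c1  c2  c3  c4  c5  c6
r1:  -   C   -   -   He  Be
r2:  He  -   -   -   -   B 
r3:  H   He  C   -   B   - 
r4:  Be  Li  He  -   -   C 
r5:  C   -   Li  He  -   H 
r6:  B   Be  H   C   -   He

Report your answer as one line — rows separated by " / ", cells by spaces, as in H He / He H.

Li C B H He Be / He H Be Li C B / H He C Be B Li / Be Li He B H C / C B Li He Be H / B Be H C Li He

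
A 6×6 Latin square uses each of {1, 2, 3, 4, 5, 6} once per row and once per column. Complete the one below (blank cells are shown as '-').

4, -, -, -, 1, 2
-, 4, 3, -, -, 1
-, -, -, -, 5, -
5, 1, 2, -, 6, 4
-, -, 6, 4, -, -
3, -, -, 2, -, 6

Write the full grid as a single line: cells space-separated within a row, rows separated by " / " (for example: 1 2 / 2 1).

row 1 has {1,2,4}; column 3 has {2,3,6} — only 5 is left for (r1,c3).
row 2 has {1,3,4}; column 5 has {1,5,6} — only 2 is left for (r2,c5).
row 3 has {5}; column 6 has {1,2,4,6} — only 3 is left for (r3,c6).
row 4 has {1,2,4,5,6}; column 4 has {2,4} — only 3 is left for (r4,c4).
row 5 has {4,6}; column 5 has {1,2,5,6} — only 3 is left for (r5,c5).
row 5 has {3,4,6}; column 6 has {1,2,3,4,6} — only 5 is left for (r5,c6).
row 6 has {2,3,6}; column 2 has {1,4} — only 5 is left for (r6,c2).
row 6 has {2,3,5,6}; column 5 has {1,2,3,5,6} — only 4 is left for (r6,c5).
row 1 has {1,2,4,5}; column 4 has {2,3,4} — only 6 is left for (r1,c4).
row 2 has {1,2,3,4}; column 1 has {3,4,5} — only 6 is left for (r2,c1).
row 2 has {1,2,3,4,6}; column 4 has {2,3,4,6} — only 5 is left for (r2,c4).
row 3 has {3,5}; column 4 has {2,3,4,5,6} — only 1 is left for (r3,c4).
row 5 has {3,4,5,6}; column 2 has {1,4,5} — only 2 is left for (r5,c2).
row 6 has {2,3,4,5,6}; column 3 has {2,3,5,6} — only 1 is left for (r6,c3).
row 1 has {1,2,4,5,6}; column 2 has {1,2,4,5} — only 3 is left for (r1,c2).
row 3 has {1,3,5}; column 1 has {3,4,5,6} — only 2 is left for (r3,c1).
row 3 has {1,2,3,5}; column 2 has {1,2,3,4,5} — only 6 is left for (r3,c2).
row 3 has {1,2,3,5,6}; column 3 has {1,2,3,5,6} — only 4 is left for (r3,c3).
row 5 has {2,3,4,5,6}; column 1 has {2,3,4,5,6} — only 1 is left for (r5,c1).

4 3 5 6 1 2 / 6 4 3 5 2 1 / 2 6 4 1 5 3 / 5 1 2 3 6 4 / 1 2 6 4 3 5 / 3 5 1 2 4 6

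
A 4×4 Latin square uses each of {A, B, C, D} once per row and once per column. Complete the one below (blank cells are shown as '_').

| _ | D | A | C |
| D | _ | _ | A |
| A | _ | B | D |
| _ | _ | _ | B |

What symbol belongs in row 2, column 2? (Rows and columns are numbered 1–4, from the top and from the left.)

B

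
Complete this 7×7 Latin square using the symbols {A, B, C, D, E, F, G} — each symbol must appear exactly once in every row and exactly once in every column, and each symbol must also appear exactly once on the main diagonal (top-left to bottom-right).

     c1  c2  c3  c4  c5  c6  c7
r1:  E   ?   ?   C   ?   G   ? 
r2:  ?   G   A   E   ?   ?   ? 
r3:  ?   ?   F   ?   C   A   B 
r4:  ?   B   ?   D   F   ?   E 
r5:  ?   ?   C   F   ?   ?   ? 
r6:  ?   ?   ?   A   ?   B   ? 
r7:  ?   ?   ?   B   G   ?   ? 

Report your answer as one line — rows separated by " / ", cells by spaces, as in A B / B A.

E F B C D G A / C G A E B F D / D E F G C A B / A B G D F C E / B D C F A E G / G C D A E B F / F A E B G D C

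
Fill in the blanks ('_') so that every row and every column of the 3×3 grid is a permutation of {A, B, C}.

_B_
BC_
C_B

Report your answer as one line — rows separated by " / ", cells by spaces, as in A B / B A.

(r1,c1) = A
(r1,c3) = C
(r2,c3) = A
(r3,c2) = A

A B C / B C A / C A B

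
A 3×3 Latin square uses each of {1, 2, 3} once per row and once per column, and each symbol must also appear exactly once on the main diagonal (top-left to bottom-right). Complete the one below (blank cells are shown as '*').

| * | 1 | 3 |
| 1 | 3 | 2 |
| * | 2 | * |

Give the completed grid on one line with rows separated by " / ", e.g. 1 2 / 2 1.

2 1 3 / 1 3 2 / 3 2 1

(r1,c1) = 2
(r3,c1) = 3
(r3,c3) = 1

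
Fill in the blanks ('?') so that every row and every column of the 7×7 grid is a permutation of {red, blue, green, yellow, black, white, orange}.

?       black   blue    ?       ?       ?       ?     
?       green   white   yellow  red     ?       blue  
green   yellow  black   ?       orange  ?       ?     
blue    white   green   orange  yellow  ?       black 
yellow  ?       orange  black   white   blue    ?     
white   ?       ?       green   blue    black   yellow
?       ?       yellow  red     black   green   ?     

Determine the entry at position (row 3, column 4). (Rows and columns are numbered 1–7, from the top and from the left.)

row 1 has {blue,black}; column 4 has {red,green,yellow,black,orange} — only white is left for (r1,c4).
row 1 has {blue,black,white}; column 5 has {red,blue,yellow,black,white,orange} — only green is left for (r1,c5).
row 2 has {red,blue,green,yellow,white}; column 6 has {blue,green,black} — only orange is left for (r2,c6).
row 3 has {green,yellow,black,orange}; column 4 has {red,green,yellow,black,white,orange} — only blue is left for (r3,c4).

blue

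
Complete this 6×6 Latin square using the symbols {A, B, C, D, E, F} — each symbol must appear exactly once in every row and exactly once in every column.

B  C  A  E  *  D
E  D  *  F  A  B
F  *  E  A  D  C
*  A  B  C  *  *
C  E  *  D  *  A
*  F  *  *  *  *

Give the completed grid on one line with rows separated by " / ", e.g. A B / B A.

B C A E F D / E D C F A B / F B E A D C / D A B C E F / C E F D B A / A F D B C E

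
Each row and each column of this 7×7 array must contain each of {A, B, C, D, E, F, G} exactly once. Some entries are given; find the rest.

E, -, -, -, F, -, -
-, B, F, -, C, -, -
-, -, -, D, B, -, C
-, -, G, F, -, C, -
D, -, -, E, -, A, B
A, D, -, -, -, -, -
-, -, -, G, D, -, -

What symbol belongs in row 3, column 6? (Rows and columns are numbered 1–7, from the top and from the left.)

E

At row 2, column 1: row 2 has {B,C,F}; column 1 has {A,D,E}; that leaves G.
At row 2, column 4: row 2 has {B,C,F,G}; column 4 has {D,E,F,G}; that leaves A.
At row 3, column 1: row 3 has {B,C,D}; column 1 has {A,D,E,G}; that leaves F.
At row 4, column 1: row 4 has {C,F,G}; column 1 has {A,D,E,F,G}; that leaves B.
At row 5, column 3: row 5 has {A,B,D,E}; column 3 has {F,G}; that leaves C.
At row 5, column 5: row 5 has {A,B,C,D,E}; column 5 has {B,C,D,F}; that leaves G.
At row 6, column 5: row 6 has {A,D}; column 5 has {B,C,D,F,G}; that leaves E.
At row 7, column 1: row 7 has {D,G}; column 1 has {A,B,D,E,F,G}; that leaves C.
At row 4, column 5: row 4 has {B,C,F,G}; column 5 has {B,C,D,E,F,G}; that leaves A.
At row 5, column 2: row 5 has {A,B,C,D,E,G}; column 2 has {B,D}; that leaves F.
At row 6, column 3: row 6 has {A,D,E}; column 3 has {C,F,G}; that leaves B.
At row 6, column 4: row 6 has {A,B,D,E}; column 4 has {A,D,E,F,G}; that leaves C.
At row 1, column 4: row 1 has {E,F}; column 4 has {A,C,D,E,F,G}; that leaves B.
At row 4, column 2: row 4 has {A,B,C,F,G}; column 2 has {B,D,F}; that leaves E.
At row 4, column 7: row 4 has {A,B,C,E,F,G}; column 7 has {B,C}; that leaves D.
At row 7, column 2: row 7 has {C,D,G}; column 2 has {B,D,E,F}; that leaves A.
At row 7, column 3: row 7 has {A,C,D,G}; column 3 has {B,C,F,G}; that leaves E.
At row 7, column 7: row 7 has {A,C,D,E,G}; column 7 has {B,C,D}; that leaves F.
At row 2, column 7: row 2 has {A,B,C,F,G}; column 7 has {B,C,D,F}; that leaves E.
At row 3, column 2: row 3 has {B,C,D,F}; column 2 has {A,B,D,E,F}; that leaves G.
At row 3, column 3: row 3 has {B,C,D,F,G}; column 3 has {B,C,E,F,G}; that leaves A.
At row 3, column 6: row 3 has {A,B,C,D,F,G}; column 6 has {A,C}; that leaves E.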